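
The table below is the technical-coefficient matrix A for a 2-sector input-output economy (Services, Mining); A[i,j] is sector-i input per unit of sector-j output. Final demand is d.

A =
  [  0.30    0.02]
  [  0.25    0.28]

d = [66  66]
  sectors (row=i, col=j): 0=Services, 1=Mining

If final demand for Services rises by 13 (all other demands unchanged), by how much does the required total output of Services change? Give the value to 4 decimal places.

Form M = I − A:
  [  0.70   -0.02]
  [ -0.25    0.72]
Leontief inverse L = M⁻¹:
  [  1.4429    0.0401]
  [  0.5010    1.4028]
Total output x = L · d:
  x_0 = 1.4429·66 + 0.0401·66 = 97.8758
  x_1 = 0.5010·66 + 1.4028·66 = 125.6513
Δx_0 = L[0,0] · Δd_0 = 1.4429 · 13 = 18.7575

18.7575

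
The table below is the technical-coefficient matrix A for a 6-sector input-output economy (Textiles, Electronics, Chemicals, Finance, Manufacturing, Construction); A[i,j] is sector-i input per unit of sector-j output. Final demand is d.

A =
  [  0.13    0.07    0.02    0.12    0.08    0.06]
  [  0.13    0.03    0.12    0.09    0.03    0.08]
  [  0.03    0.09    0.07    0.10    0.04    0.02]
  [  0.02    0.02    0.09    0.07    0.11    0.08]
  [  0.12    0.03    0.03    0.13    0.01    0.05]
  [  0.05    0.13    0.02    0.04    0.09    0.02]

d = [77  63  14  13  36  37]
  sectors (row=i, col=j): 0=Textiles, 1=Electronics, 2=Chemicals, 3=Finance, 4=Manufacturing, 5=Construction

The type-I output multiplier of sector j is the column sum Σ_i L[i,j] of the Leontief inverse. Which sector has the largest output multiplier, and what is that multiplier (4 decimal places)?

Form M = I − A:
  [  0.87   -0.07   -0.02   -0.12   -0.08   -0.06]
  [ -0.13    0.97   -0.12   -0.09   -0.03   -0.08]
  [ -0.03   -0.09    0.93   -0.10   -0.04   -0.02]
  [ -0.02   -0.02   -0.09    0.93   -0.11   -0.08]
  [ -0.12   -0.03   -0.03   -0.13    0.99   -0.05]
  [ -0.05   -0.13   -0.02   -0.04   -0.09    0.98]
Leontief inverse L = M⁻¹:
  [  1.1981    0.1152    0.0663    0.1963    0.1345    0.1070]
  [  0.1897    1.0821    0.1649    0.1639    0.0840    0.1210]
  [  0.0736    0.1211    1.1110    0.1537    0.0764    0.0535]
  [  0.0658    0.0591    0.1254    1.1284    0.1477    0.1111]
  [  0.1672    0.0663    0.0661    0.1865    1.0569    0.0861]
  [  0.1058    0.1604    0.0591    0.0981    0.1226    1.0555]
Total output x = L · d:
  x_0 = 1.1981·77 + 0.1152·63 + 0.0663·14 + 0.1963·13 + 0.1345·36 + 0.1070·37 = 111.7919
  x_1 = 0.1897·77 + 1.0821·63 + 0.1649·14 + 0.1639·13 + 0.0840·36 + 0.1210·37 = 94.7161
  x_2 = 0.0736·77 + 0.1211·63 + 1.1110·14 + 0.1537·13 + 0.0764·36 + 0.0535·37 = 35.5745
  x_3 = 0.0658·77 + 0.0591·63 + 0.1254·14 + 1.1284·13 + 0.1477·36 + 0.1111·37 = 34.6426
  x_4 = 0.1672·77 + 0.0663·63 + 0.0661·14 + 0.1865·13 + 1.0569·36 + 0.0861·37 = 61.6348
  x_5 = 0.1058·77 + 0.1604·63 + 0.0591·14 + 0.0981·13 + 0.1226·36 + 1.0555·37 = 63.8235
Output multipliers (column sums of L):
  Textiles: 1.8002
  Electronics: 1.6041
  Chemicals: 1.5927
  Finance: 1.9268
  Manufacturing: 1.6221
  Construction: 1.5341

Finance (1.9268)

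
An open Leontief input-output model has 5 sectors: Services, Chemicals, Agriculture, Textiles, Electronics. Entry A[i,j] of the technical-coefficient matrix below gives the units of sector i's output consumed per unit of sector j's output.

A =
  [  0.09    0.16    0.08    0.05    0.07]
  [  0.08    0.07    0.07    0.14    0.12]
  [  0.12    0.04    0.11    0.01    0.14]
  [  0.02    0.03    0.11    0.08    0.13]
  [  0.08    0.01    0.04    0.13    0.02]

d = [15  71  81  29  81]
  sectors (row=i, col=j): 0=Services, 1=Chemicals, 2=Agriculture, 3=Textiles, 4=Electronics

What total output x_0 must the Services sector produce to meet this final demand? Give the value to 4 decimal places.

Form M = I − A:
  [  0.91   -0.16   -0.08   -0.05   -0.07]
  [ -0.08    0.93   -0.07   -0.14   -0.12]
  [ -0.12   -0.04    0.89   -0.01   -0.14]
  [ -0.02   -0.03   -0.11    0.92   -0.13]
  [ -0.08   -0.01   -0.04   -0.13    0.98]
Leontief inverse L = M⁻¹:
  [  1.1510    0.2094    0.1407    0.1162    0.1434]
  [  0.1370    1.1133    0.1339    0.2055    0.1925]
  [  0.1796    0.0851    1.1632    0.0633    0.1978]
  [  0.0667    0.0566    0.1580    1.1269    0.1838]
  [  0.1115    0.0394    0.0813    0.1637    1.0665]
Total output x = L · d:
  x_0 = 1.1510·15 + 0.2094·71 + 0.1407·81 + 0.1162·29 + 0.1434·81 = 58.5134
  x_1 = 0.1370·15 + 1.1133·71 + 0.1339·81 + 0.2055·29 + 0.1925·81 = 113.4990
  x_2 = 0.1796·15 + 0.0851·71 + 1.1632·81 + 0.0633·29 + 0.1978·81 = 120.8115
  x_3 = 0.0667·15 + 0.0566·71 + 0.1580·81 + 1.1269·29 + 0.1838·81 = 65.3798
  x_4 = 0.1115·15 + 0.0394·71 + 0.0813·81 + 0.1637·29 + 1.0665·81 = 102.1917

58.5134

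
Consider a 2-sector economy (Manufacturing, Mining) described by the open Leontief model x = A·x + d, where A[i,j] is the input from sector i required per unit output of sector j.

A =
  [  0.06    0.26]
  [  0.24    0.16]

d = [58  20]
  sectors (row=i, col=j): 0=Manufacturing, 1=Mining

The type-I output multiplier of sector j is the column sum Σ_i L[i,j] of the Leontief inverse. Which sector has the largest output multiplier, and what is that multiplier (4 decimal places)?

Mining (1.6502)

Form M = I − A:
  [  0.94   -0.26]
  [ -0.24    0.84]
Leontief inverse L = M⁻¹:
  [  1.1551    0.3575]
  [  0.3300    1.2926]
Total output x = L · d:
  x_0 = 1.1551·58 + 0.3575·20 = 74.1474
  x_1 = 0.3300·58 + 1.2926·20 = 44.9945
Output multipliers (column sums of L):
  Manufacturing: 1.4851
  Mining: 1.6502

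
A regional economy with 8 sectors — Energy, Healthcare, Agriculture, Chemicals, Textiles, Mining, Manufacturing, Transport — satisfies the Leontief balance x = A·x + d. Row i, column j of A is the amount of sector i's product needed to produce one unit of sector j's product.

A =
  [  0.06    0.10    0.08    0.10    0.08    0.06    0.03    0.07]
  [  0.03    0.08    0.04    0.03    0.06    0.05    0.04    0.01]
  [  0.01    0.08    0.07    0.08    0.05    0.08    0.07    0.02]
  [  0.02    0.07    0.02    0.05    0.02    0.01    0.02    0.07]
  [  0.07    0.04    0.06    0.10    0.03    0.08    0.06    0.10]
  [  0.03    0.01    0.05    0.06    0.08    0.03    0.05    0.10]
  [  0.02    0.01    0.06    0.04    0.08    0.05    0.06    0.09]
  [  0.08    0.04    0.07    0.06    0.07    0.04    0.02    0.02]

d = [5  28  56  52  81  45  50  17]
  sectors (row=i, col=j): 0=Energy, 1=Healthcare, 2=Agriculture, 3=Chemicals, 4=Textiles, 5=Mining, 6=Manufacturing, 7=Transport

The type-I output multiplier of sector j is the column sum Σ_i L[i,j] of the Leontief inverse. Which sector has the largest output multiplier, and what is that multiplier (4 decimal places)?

Form M = I − A:
  [  0.94   -0.10   -0.08   -0.10   -0.08   -0.06   -0.03   -0.07]
  [ -0.03    0.92   -0.04   -0.03   -0.06   -0.05   -0.04   -0.01]
  [ -0.01   -0.08    0.93   -0.08   -0.05   -0.08   -0.07   -0.02]
  [ -0.02   -0.07   -0.02    0.95   -0.02   -0.01   -0.02   -0.07]
  [ -0.07   -0.04   -0.06   -0.10    0.97   -0.08   -0.06   -0.10]
  [ -0.03   -0.01   -0.05   -0.06   -0.08    0.97   -0.05   -0.10]
  [ -0.02   -0.01   -0.06   -0.04   -0.08   -0.05    0.94   -0.09]
  [ -0.08   -0.04   -0.07   -0.06   -0.07   -0.04   -0.02    0.98]
Leontief inverse L = M⁻¹:
  [  1.0995    0.1569    0.1336    0.1640    0.1347    0.1088    0.0723    0.1261]
  [  0.0525    1.1117    0.0719    0.0673    0.0936    0.0802    0.0670    0.0452]
  [  0.0370    0.1196    1.1105    0.1271    0.0935    0.1172    0.1053    0.0668]
  [  0.0397    0.0971    0.0450    1.0781    0.0464    0.0319    0.0383    0.0933]
  [  0.1073    0.0896    0.1110    0.1592    1.0837    0.1228    0.0979    0.1543]
  [  0.0615    0.0466    0.0906    0.1079    0.1197    1.0656    0.0803    0.1427]
  [  0.0508    0.0449    0.1012    0.0879    0.1208    0.0865    1.0919    0.1339]
  [  0.1082    0.0819    0.1096    0.1088    0.1091    0.0765    0.0511    1.0626]
Total output x = L · d:
  x_0 = 1.0995·5 + 0.1569·28 + 0.1336·56 + 0.1640·52 + 0.1347·81 + 0.1088·45 + 0.0723·50 + 0.1261·17 = 47.4616
  x_1 = 0.0525·5 + 1.1117·28 + 0.0719·56 + 0.0673·52 + 0.0936·81 + 0.0802·45 + 0.0670·50 + 0.0452·17 = 54.2176
  x_2 = 0.0370·5 + 0.1196·28 + 1.1105·56 + 0.1271·52 + 0.0935·81 + 0.1172·45 + 0.1053·50 + 0.0668·17 = 91.5773
  x_3 = 0.0397·5 + 0.0971·28 + 0.0450·56 + 1.0781·52 + 0.0464·81 + 0.0319·45 + 0.0383·50 + 0.0933·17 = 70.1890
  x_4 = 0.1073·5 + 0.0896·28 + 0.1110·56 + 0.1592·52 + 1.0837·81 + 0.1228·45 + 0.0979·50 + 0.1543·17 = 118.3561
  x_5 = 0.0615·5 + 0.0466·28 + 0.0906·56 + 0.1079·52 + 0.1197·81 + 1.0656·45 + 0.0803·50 + 0.1427·17 = 76.3834
  x_6 = 0.0508·5 + 0.0449·28 + 0.1012·56 + 0.0879·52 + 0.1208·81 + 0.0865·45 + 1.0919·50 + 0.1339·17 = 82.2962
  x_7 = 0.1082·5 + 0.0819·28 + 0.1096·56 + 0.1088·52 + 0.1091·81 + 0.0765·45 + 0.0511·50 + 1.0626·17 = 47.5241
Output multipliers (column sums of L):
  Energy: 1.5564
  Healthcare: 1.7484
  Agriculture: 1.7731
  Chemicals: 1.9001
  Textiles: 1.8014
  Mining: 1.6896
  Manufacturing: 1.6041
  Transport: 1.8249

Chemicals (1.9001)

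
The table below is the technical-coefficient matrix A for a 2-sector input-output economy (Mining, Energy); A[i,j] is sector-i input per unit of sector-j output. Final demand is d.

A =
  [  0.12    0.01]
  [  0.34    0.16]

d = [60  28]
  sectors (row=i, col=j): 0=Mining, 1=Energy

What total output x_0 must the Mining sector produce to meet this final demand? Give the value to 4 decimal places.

Form M = I − A:
  [  0.88   -0.01]
  [ -0.34    0.84]
Leontief inverse L = M⁻¹:
  [  1.1416    0.0136]
  [  0.4621    1.1960]
Total output x = L · d:
  x_0 = 1.1416·60 + 0.0136·28 = 68.8774
  x_1 = 0.4621·60 + 1.1960·28 = 61.2123

68.8774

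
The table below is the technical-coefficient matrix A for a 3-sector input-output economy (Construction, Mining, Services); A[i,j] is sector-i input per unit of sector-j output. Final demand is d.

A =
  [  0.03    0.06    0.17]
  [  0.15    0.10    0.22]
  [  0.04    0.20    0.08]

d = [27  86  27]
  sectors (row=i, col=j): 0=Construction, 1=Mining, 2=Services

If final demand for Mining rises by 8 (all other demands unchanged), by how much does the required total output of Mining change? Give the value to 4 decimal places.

9.5682

Form M = I − A:
  [  0.97   -0.06   -0.17]
  [ -0.15    0.90   -0.22]
  [ -0.04   -0.20    0.92]
Leontief inverse L = M⁻¹:
  [  1.0588    0.1205    0.2245]
  [  0.1983    1.1960    0.3226]
  [  0.0891    0.2652    1.1669]
Total output x = L · d:
  x_0 = 1.0588·27 + 0.1205·86 + 0.2245·27 = 45.0085
  x_1 = 0.1983·27 + 1.1960·86 + 0.3226·27 = 116.9225
  x_2 = 0.0891·27 + 0.2652·86 + 1.1669·27 = 56.7227
Δx_1 = L[1,1] · Δd_1 = 1.1960 · 8 = 9.5682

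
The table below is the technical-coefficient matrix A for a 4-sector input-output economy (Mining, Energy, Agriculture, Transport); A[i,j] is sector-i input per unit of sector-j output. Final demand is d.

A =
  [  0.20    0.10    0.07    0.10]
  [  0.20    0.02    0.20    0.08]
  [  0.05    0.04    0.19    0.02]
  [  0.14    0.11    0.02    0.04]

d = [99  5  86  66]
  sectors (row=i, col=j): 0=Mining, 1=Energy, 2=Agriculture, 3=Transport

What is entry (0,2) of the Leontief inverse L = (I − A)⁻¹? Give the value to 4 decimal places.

Form M = I − A:
  [  0.80   -0.10   -0.07   -0.10]
  [ -0.20    0.98   -0.20   -0.08]
  [ -0.05   -0.04    0.81   -0.02]
  [ -0.14   -0.11   -0.02    0.96]
Leontief inverse L = M⁻¹:
  [  1.3267    0.1592    0.1578    0.1548]
  [  0.3106    1.0786    0.2963    0.1284]
  [  0.1029    0.0668    1.2610    0.0426]
  [  0.2312    0.1482    0.0832    1.0798]
Total output x = L · d:
  x_0 = 1.3267·99 + 0.1592·5 + 0.1578·86 + 0.1548·66 = 155.9268
  x_1 = 0.3106·99 + 1.0786·5 + 0.2963·86 + 0.1284·66 = 70.1083
  x_2 = 0.1029·99 + 0.0668·5 + 1.2610·86 + 0.0426·66 = 121.7801
  x_3 = 0.2312·99 + 0.1482·5 + 0.0832·86 + 1.0798·66 = 102.0596

L[0,2] = 0.1578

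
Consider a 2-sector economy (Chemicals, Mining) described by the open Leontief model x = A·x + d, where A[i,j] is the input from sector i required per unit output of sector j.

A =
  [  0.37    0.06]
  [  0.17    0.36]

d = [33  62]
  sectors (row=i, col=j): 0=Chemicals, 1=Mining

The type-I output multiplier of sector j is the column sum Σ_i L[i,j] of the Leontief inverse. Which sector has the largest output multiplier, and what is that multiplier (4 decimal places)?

Form M = I − A:
  [  0.63   -0.06]
  [ -0.17    0.64]
Leontief inverse L = M⁻¹:
  [  1.6285    0.1527]
  [  0.4326    1.6031]
Total output x = L · d:
  x_0 = 1.6285·33 + 0.1527·62 = 63.2061
  x_1 = 0.4326·33 + 1.6031·62 = 113.6641
Output multipliers (column sums of L):
  Chemicals: 2.0611
  Mining: 1.7557

Chemicals (2.0611)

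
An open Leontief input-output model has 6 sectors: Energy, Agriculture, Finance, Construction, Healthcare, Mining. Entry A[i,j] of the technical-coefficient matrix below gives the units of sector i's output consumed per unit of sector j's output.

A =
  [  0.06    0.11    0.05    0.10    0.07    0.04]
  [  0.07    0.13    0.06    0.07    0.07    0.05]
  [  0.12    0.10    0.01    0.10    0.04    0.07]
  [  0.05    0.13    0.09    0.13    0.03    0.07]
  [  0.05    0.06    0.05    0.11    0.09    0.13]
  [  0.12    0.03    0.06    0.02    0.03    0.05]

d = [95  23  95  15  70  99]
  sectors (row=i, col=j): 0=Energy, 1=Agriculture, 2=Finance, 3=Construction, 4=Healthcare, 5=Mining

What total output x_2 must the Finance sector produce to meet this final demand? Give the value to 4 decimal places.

141.4130

Form M = I − A:
  [  0.94   -0.11   -0.05   -0.10   -0.07   -0.04]
  [ -0.07    0.87   -0.06   -0.07   -0.07   -0.05]
  [ -0.12   -0.10    0.99   -0.10   -0.04   -0.07]
  [ -0.05   -0.13   -0.09    0.87   -0.03   -0.07]
  [ -0.05   -0.06   -0.05   -0.11    0.91   -0.13]
  [ -0.12   -0.03   -0.06   -0.02   -0.03    0.95]
Leontief inverse L = M⁻¹:
  [  1.1168    0.1886    0.0947    0.1709    0.1132    0.0920]
  [  0.1304    1.2107    0.1049    0.1415    0.1158    0.1032]
  [  0.1768    0.1790    1.0567    0.1694    0.0833    0.1186]
  [  0.1191    0.2217    0.1410    1.2097    0.0765    0.1267]
  [  0.1173    0.1386    0.0998    0.1840    1.1353    0.1885]
  [  0.1626    0.0824    0.0881    0.0680    0.0607    1.0836]
Total output x = L · d:
  x_0 = 1.1168·95 + 0.1886·23 + 0.0947·95 + 0.1709·15 + 0.1132·70 + 0.0920·99 = 139.0276
  x_1 = 0.1304·95 + 1.2107·23 + 0.1049·95 + 0.1415·15 + 0.1158·70 + 0.1032·99 = 70.6524
  x_2 = 0.1768·95 + 0.1790·23 + 1.0567·95 + 0.1694·15 + 0.0833·70 + 0.1186·99 = 141.4130
  x_3 = 0.1191·95 + 0.2217·23 + 0.1410·95 + 1.2097·15 + 0.0765·70 + 0.1267·99 = 65.8419
  x_4 = 0.1173·95 + 0.1386·23 + 0.0998·95 + 0.1840·15 + 1.1353·70 + 0.1885·99 = 124.7004
  x_5 = 0.1626·95 + 0.0824·23 + 0.0881·95 + 0.0680·15 + 0.0607·70 + 1.0836·99 = 138.2584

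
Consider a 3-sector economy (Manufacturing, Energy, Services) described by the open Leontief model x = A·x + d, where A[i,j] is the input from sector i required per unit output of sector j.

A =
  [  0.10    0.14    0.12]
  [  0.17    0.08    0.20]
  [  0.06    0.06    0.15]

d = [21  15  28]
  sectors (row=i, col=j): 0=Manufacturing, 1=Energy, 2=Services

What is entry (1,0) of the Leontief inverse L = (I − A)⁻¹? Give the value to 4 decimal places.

Form M = I − A:
  [  0.90   -0.14   -0.12]
  [ -0.17    0.92   -0.20]
  [ -0.06   -0.06    0.85]
Leontief inverse L = M⁻¹:
  [  1.1610    0.1903    0.2087]
  [  0.2360    1.1426    0.3022]
  [  0.0986    0.0941    1.2125]
Total output x = L · d:
  x_0 = 1.1610·21 + 0.1903·15 + 0.2087·28 = 33.0772
  x_1 = 0.2360·21 + 1.1426·15 + 0.3022·28 = 30.5540
  x_2 = 0.0986·21 + 0.0941·15 + 1.2125·28 = 37.4328

L[1,0] = 0.2360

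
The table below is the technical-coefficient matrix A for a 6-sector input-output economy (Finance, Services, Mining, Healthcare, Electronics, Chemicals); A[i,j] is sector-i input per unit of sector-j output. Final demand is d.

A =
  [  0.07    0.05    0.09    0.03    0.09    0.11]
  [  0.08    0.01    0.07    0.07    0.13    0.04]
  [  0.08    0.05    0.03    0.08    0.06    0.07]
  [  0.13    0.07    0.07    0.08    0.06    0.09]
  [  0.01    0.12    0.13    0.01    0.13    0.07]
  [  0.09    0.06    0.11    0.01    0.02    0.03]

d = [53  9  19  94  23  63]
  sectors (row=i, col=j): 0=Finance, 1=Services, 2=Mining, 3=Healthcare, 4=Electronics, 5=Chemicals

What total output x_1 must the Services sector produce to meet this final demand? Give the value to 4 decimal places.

38.1037

Form M = I − A:
  [  0.93   -0.05   -0.09   -0.03   -0.09   -0.11]
  [ -0.08    0.99   -0.07   -0.07   -0.13   -0.04]
  [ -0.08   -0.05    0.97   -0.08   -0.06   -0.07]
  [ -0.13   -0.07   -0.07    0.92   -0.06   -0.09]
  [ -0.01   -0.12   -0.13   -0.01    0.87   -0.07]
  [ -0.09   -0.06   -0.11   -0.01   -0.02    0.97]
Leontief inverse L = M⁻¹:
  [  1.1222    0.0964    0.1534    0.0606    0.1489    0.1587]
  [  0.1270    1.0585    0.1309    0.0991    0.1892    0.0903]
  [  0.1284    0.0894    1.0850    0.1078    0.1115    0.1146]
  [  0.1948    0.1207    0.1417    1.1178    0.1285    0.1503]
  [  0.0623    0.1690    0.1957    0.0463    1.2006    0.1191]
  [  0.1298    0.0893    0.1509    0.0365    0.0642    1.0682]
Total output x = L · d:
  x_0 = 1.1222·53 + 0.0964·9 + 0.1534·19 + 0.0606·94 + 0.1489·23 + 0.1587·63 = 82.3755
  x_1 = 0.1270·53 + 1.0585·9 + 0.1309·19 + 0.0991·94 + 0.1892·23 + 0.0903·63 = 38.1037
  x_2 = 0.1284·53 + 0.0894·9 + 1.0850·19 + 0.1078·94 + 0.1115·23 + 0.1146·63 = 48.1406
  x_3 = 0.1948·53 + 0.1207·9 + 0.1417·19 + 1.1178·94 + 0.1285·23 + 0.1503·63 = 131.6022
  x_4 = 0.0623·53 + 0.1690·9 + 0.1957·19 + 0.0463·94 + 1.2006·23 + 0.1191·63 = 48.0038
  x_5 = 0.1298·53 + 0.0893·9 + 0.1509·19 + 0.0365·94 + 0.0642·23 + 1.0682·63 = 82.7542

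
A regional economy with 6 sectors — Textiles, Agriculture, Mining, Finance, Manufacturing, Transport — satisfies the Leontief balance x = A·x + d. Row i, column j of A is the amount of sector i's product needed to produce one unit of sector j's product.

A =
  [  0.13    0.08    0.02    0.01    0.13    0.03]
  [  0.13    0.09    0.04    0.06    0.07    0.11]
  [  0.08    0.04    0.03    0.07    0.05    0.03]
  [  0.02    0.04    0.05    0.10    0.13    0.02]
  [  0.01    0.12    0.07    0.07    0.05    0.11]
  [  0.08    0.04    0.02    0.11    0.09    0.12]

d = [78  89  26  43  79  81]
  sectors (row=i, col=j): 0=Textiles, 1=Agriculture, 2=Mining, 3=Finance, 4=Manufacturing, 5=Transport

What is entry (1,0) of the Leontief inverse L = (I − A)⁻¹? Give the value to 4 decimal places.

L[1,0] = 0.1992

Form M = I − A:
  [  0.87   -0.08   -0.02   -0.01   -0.13   -0.03]
  [ -0.13    0.91   -0.04   -0.06   -0.07   -0.11]
  [ -0.08   -0.04    0.97   -0.07   -0.05   -0.03]
  [ -0.02   -0.04   -0.05    0.90   -0.13   -0.02]
  [ -0.01   -0.12   -0.07   -0.07    0.95   -0.11]
  [ -0.08   -0.04   -0.02   -0.11   -0.09    0.88]
Leontief inverse L = M⁻¹:
  [  1.1855    0.1373    0.0482    0.0511    0.1898    0.0841]
  [  0.1992    1.1520    0.0720    0.1175    0.1485    0.1745]
  [  0.1174    0.0767    1.0502    0.1035    0.0972    0.0639]
  [  0.0542    0.0851    0.0780    1.1453    0.1806    0.0637]
  [  0.0657    0.1698    0.0987    0.1269    1.1127    0.1688]
  [  0.1330    0.0946    0.0514    0.1685    0.1626    1.1786]
Total output x = L · d:
  x_0 = 1.1855·78 + 0.1373·89 + 0.0482·26 + 0.0511·43 + 0.1898·79 + 0.0841·81 = 129.9478
  x_1 = 0.1992·78 + 1.1520·89 + 0.0720·26 + 0.1175·43 + 0.1485·79 + 0.1745·81 = 150.8580
  x_2 = 0.1174·78 + 0.0767·89 + 1.0502·26 + 0.1035·43 + 0.0972·79 + 0.0639·81 = 60.5854
  x_3 = 0.0542·78 + 0.0851·89 + 0.0780·26 + 1.1453·43 + 0.1806·79 + 0.0637·81 = 82.5055
  x_4 = 0.0657·78 + 0.1698·89 + 0.0987·26 + 0.1269·43 + 1.1127·79 + 0.1688·81 = 129.8359
  x_5 = 0.1330·78 + 0.0946·89 + 0.0514·26 + 0.1685·43 + 0.1626·79 + 1.1786·81 = 135.6849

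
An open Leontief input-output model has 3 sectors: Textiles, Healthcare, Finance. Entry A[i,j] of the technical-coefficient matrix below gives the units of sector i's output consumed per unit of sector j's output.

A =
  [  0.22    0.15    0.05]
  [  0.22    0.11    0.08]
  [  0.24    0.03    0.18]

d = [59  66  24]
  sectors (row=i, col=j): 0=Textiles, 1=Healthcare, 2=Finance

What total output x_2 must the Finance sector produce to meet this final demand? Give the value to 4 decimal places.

62.2713

Form M = I − A:
  [  0.78   -0.15   -0.05]
  [ -0.22    0.89   -0.08]
  [ -0.24   -0.03    0.82]
Leontief inverse L = M⁻¹:
  [  1.3818    0.2365    0.1073]
  [  0.3792    1.1922    0.1394]
  [  0.4183    0.1128    1.2560]
Total output x = L · d:
  x_0 = 1.3818·59 + 0.2365·66 + 0.1073·24 = 99.7101
  x_1 = 0.3792·59 + 1.1922·66 + 0.1394·24 = 104.4022
  x_2 = 0.4183·59 + 0.1128·66 + 1.2560·24 = 62.2713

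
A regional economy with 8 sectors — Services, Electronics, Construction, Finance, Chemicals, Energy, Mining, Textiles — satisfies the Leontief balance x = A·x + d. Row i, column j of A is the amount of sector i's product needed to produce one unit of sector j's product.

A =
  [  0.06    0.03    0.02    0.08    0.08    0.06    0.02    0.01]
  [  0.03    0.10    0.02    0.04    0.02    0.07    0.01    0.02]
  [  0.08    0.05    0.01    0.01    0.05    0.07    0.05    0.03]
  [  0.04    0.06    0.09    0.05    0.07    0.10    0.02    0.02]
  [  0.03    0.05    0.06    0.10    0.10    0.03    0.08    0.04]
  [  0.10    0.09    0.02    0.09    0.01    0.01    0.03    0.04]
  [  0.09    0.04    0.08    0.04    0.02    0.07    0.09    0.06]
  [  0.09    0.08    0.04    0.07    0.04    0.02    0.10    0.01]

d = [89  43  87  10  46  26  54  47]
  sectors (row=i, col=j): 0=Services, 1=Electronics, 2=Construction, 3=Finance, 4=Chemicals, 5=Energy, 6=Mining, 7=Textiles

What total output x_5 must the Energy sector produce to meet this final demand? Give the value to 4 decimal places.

58.0723

Form M = I − A:
  [  0.94   -0.03   -0.02   -0.08   -0.08   -0.06   -0.02   -0.01]
  [ -0.03    0.90   -0.02   -0.04   -0.02   -0.07   -0.01   -0.02]
  [ -0.08   -0.05    0.99   -0.01   -0.05   -0.07   -0.05   -0.03]
  [ -0.04   -0.06   -0.09    0.95   -0.07   -0.10   -0.02   -0.02]
  [ -0.03   -0.05   -0.06   -0.10    0.90   -0.03   -0.08   -0.04]
  [ -0.10   -0.09   -0.02   -0.09   -0.01    0.99   -0.03   -0.04]
  [ -0.09   -0.04   -0.08   -0.04   -0.02   -0.07    0.91   -0.06]
  [ -0.09   -0.08   -0.04   -0.07   -0.04   -0.02   -0.10    0.99]
Leontief inverse L = M⁻¹:
  [  1.0959    0.0675    0.0481    0.1206    0.1143    0.0941    0.0463    0.0276]
  [  0.0602    1.1363    0.0387    0.0706    0.0414    0.0978    0.0280    0.0335]
  [  0.1178    0.0866    1.0336    0.0489    0.0785    0.1000    0.0768    0.0471]
  [  0.0875    0.1085    0.1188    1.0956    0.1066    0.1398    0.0523    0.0419]
  [  0.0811    0.1011    0.1008    0.1501    1.1444    0.0790    0.1222    0.0658]
  [  0.1373    0.1305    0.0475    0.1280    0.0430    1.0502    0.0544    0.0555]
  [  0.1466    0.0895    0.1133    0.0881    0.0583    0.1154    1.1294    0.0840]
  [  0.1363    0.1249    0.0741    0.1137    0.0774    0.0664    0.1334    1.0324]
Total output x = L · d:
  x_0 = 1.0959·89 + 0.0675·43 + 0.0481·87 + 0.1206·10 + 0.1143·46 + 0.0941·26 + 0.0463·54 + 0.0276·47 = 117.3321
  x_1 = 0.0602·89 + 1.1363·43 + 0.0387·87 + 0.0706·10 + 0.0414·46 + 0.0978·26 + 0.0280·54 + 0.0335·47 = 65.8230
  x_2 = 0.1178·89 + 0.0866·43 + 1.0336·87 + 0.0489·10 + 0.0785·46 + 0.1000·26 + 0.0768·54 + 0.0471·47 = 117.1919
  x_3 = 0.0875·89 + 0.1085·43 + 0.1188·87 + 1.0956·10 + 0.1066·46 + 0.1398·26 + 0.0523·54 + 0.0419·47 = 47.0732
  x_4 = 0.0811·89 + 0.1011·43 + 0.1008·87 + 0.1501·10 + 1.1444·46 + 0.0790·26 + 0.1222·54 + 0.0658·47 = 86.2180
  x_5 = 0.1373·89 + 0.1305·43 + 0.0475·87 + 0.1280·10 + 0.0430·46 + 1.0502·26 + 0.0544·54 + 0.0555·47 = 58.0723
  x_6 = 0.1466·89 + 0.0895·43 + 0.1133·87 + 0.0881·10 + 0.0583·46 + 0.1154·26 + 1.1294·54 + 0.0840·47 = 98.2492
  x_7 = 0.1363·89 + 0.1249·43 + 0.0741·87 + 0.1137·10 + 0.0774·46 + 0.0664·26 + 0.1334·54 + 1.0324·47 = 86.1047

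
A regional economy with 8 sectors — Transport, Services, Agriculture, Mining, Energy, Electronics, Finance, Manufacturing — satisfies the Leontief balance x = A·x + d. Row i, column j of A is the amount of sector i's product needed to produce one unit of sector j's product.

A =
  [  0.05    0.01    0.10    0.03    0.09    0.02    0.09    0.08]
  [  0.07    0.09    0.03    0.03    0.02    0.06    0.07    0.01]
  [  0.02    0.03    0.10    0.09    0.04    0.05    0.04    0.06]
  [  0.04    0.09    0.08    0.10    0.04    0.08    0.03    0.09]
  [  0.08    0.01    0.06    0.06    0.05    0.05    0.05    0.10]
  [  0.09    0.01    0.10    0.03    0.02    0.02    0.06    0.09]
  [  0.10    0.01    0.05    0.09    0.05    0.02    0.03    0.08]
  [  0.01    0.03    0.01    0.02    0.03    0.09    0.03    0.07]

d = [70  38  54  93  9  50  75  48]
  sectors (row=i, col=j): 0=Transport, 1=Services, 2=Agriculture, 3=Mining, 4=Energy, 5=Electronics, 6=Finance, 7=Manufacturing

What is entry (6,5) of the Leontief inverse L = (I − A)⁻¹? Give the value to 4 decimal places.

L[6,5] = 0.0599

Form M = I − A:
  [  0.95   -0.01   -0.10   -0.03   -0.09   -0.02   -0.09   -0.08]
  [ -0.07    0.91   -0.03   -0.03   -0.02   -0.06   -0.07   -0.01]
  [ -0.02   -0.03    0.90   -0.09   -0.04   -0.05   -0.04   -0.06]
  [ -0.04   -0.09   -0.08    0.90   -0.04   -0.08   -0.03   -0.09]
  [ -0.08   -0.01   -0.06   -0.06    0.95   -0.05   -0.05   -0.10]
  [ -0.09   -0.01   -0.10   -0.03   -0.02    0.98   -0.06   -0.09]
  [ -0.10   -0.01   -0.05   -0.09   -0.05   -0.02    0.97   -0.08]
  [ -0.01   -0.03   -0.01   -0.02   -0.03   -0.09   -0.03    0.93]
Leontief inverse L = M⁻¹:
  [  1.0929    0.0331    0.1534    0.0792    0.1265    0.0607    0.1272    0.1424]
  [  0.1107    1.1137    0.0750    0.0664    0.0491    0.0895    0.1056    0.0558]
  [  0.0578    0.0585    1.1518    0.1368    0.0704    0.0904    0.0741    0.1159]
  [  0.0896    0.1281    0.1424    1.1532    0.0775    0.1310    0.0761    0.1574]
  [  0.1203    0.0346    0.1129    0.1042    1.0855    0.0908    0.0881    0.1612]
  [  0.1245    0.0313    0.1490    0.0715    0.0535    1.0562    0.0947    0.1437]
  [  0.1370    0.0359    0.1014    0.1334    0.0854    0.0599    1.0669    0.1384]
  [  0.0382    0.0450    0.0409    0.0439    0.0483    0.1144    0.0536    1.1068]
Total output x = L · d:
  x_0 = 1.0929·70 + 0.0331·38 + 0.1534·54 + 0.0792·93 + 0.1265·9 + 0.0607·50 + 0.1272·75 + 0.1424·48 = 113.9665
  x_1 = 0.1107·70 + 1.1137·38 + 0.0750·54 + 0.0664·93 + 0.0491·9 + 0.0895·50 + 0.1056·75 + 0.0558·48 = 75.8075
  x_2 = 0.0578·70 + 0.0585·38 + 1.1518·54 + 0.1368·93 + 0.0704·9 + 0.0904·50 + 0.0741·75 + 0.1159·48 = 97.4642
  x_3 = 0.0896·70 + 0.1281·38 + 0.1424·54 + 1.1532·93 + 0.0775·9 + 0.1310·50 + 0.0761·75 + 0.1574·48 = 146.5919
  x_4 = 0.1203·70 + 0.0346·38 + 0.1129·54 + 0.1042·93 + 1.0855·9 + 0.0908·50 + 0.0881·75 + 0.1612·48 = 54.1830
  x_5 = 0.1245·70 + 0.0313·38 + 0.1490·54 + 0.0715·93 + 0.0535·9 + 1.0562·50 + 0.0947·75 + 0.1437·48 = 91.8941
  x_6 = 0.1370·70 + 0.0359·38 + 0.1014·54 + 0.1334·93 + 0.0854·9 + 0.0599·50 + 1.0669·75 + 0.1384·48 = 119.2639
  x_7 = 0.0382·70 + 0.0450·38 + 0.0409·54 + 0.0439·93 + 0.0483·9 + 0.1144·50 + 0.0536·75 + 1.1068·48 = 73.9723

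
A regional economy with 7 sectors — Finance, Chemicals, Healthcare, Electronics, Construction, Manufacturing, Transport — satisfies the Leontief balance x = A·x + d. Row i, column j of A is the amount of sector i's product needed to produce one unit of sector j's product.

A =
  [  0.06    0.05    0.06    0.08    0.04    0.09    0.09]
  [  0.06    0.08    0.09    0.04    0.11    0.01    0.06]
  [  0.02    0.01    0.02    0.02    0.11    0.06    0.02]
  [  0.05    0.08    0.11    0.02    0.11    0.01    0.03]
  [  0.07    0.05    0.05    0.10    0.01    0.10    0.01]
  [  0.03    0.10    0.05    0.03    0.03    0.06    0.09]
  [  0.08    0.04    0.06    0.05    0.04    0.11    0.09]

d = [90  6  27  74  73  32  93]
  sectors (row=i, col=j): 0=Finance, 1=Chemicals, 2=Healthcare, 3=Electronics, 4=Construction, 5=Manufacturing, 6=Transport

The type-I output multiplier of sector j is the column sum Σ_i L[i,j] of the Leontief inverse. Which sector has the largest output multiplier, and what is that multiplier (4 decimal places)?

Construction (1.7495)

Form M = I − A:
  [  0.94   -0.05   -0.06   -0.08   -0.04   -0.09   -0.09]
  [ -0.06    0.92   -0.09   -0.04   -0.11   -0.01   -0.06]
  [ -0.02   -0.01    0.98   -0.02   -0.11   -0.06   -0.02]
  [ -0.05   -0.08   -0.11    0.98   -0.11   -0.01   -0.03]
  [ -0.07   -0.05   -0.05   -0.10    0.99   -0.10   -0.01]
  [ -0.03   -0.10   -0.05   -0.03   -0.03    0.94   -0.09]
  [ -0.08   -0.04   -0.06   -0.05   -0.04   -0.11    0.91]
Leontief inverse L = M⁻¹:
  [  1.1014    0.0973    0.1096    0.1166    0.0902    0.1403    0.1365]
  [  0.1005    1.1200    0.1350    0.0796    0.1581    0.0592    0.0970]
  [  0.0431    0.0364    1.0453    0.0446    0.1313    0.0905    0.0415]
  [  0.0850    0.1149    0.1486    1.0555    0.1541    0.0536    0.0610]
  [  0.1016    0.0918    0.0927    0.1282    1.0550    0.1358    0.0474]
  [  0.0657    0.1392    0.0915    0.0607    0.0736    1.1011    0.1294]
  [  0.1212    0.0874    0.1078    0.0877    0.0873    0.1629    1.1390]
Total output x = L · d:
  x_0 = 1.1014·90 + 0.0973·6 + 0.1096·27 + 0.1166·74 + 0.0902·73 + 0.1403·32 + 0.1365·93 = 135.0564
  x_1 = 0.1005·90 + 1.1200·6 + 0.1350·27 + 0.0796·74 + 0.1581·73 + 0.0592·32 + 0.0970·93 = 47.7465
  x_2 = 0.0431·90 + 0.0364·6 + 1.0453·27 + 0.0446·74 + 0.1313·73 + 0.0905·32 + 0.0415·93 = 51.9665
  x_3 = 0.0850·90 + 0.1149·6 + 0.1486·27 + 1.0555·74 + 0.1541·73 + 0.0536·32 + 0.0610·93 = 109.1032
  x_4 = 0.1016·90 + 0.0918·6 + 0.0927·27 + 0.1282·74 + 1.0550·73 + 0.1358·32 + 0.0474·93 = 107.4429
  x_5 = 0.0657·90 + 0.1392·6 + 0.0915·27 + 0.0607·74 + 0.0736·73 + 1.1011·32 + 0.1294·93 = 66.3523
  x_6 = 0.1212·90 + 0.0874·6 + 0.1078·27 + 0.0877·74 + 0.0873·73 + 0.1629·32 + 1.1390·93 = 138.3341
Output multipliers (column sums of L):
  Finance: 1.6185
  Chemicals: 1.6869
  Healthcare: 1.7303
  Electronics: 1.5729
  Construction: 1.7495
  Manufacturing: 1.7433
  Transport: 1.6517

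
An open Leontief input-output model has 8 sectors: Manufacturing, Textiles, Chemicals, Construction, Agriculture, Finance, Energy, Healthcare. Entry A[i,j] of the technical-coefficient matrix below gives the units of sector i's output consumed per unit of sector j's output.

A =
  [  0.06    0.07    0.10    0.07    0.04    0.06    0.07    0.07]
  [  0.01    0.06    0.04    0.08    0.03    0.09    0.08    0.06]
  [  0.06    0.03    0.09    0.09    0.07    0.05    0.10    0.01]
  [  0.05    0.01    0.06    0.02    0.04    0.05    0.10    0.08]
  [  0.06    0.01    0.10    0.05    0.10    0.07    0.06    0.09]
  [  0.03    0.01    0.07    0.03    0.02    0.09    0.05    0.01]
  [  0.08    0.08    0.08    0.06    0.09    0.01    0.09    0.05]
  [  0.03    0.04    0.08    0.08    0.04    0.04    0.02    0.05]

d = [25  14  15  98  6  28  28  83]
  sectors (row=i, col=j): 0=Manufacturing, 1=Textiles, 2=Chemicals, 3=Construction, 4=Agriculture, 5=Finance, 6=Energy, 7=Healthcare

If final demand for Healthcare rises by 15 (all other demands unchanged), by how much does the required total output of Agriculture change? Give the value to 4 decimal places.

2.1061

Form M = I − A:
  [  0.94   -0.07   -0.10   -0.07   -0.04   -0.06   -0.07   -0.07]
  [ -0.01    0.94   -0.04   -0.08   -0.03   -0.09   -0.08   -0.06]
  [ -0.06   -0.03    0.91   -0.09   -0.07   -0.05   -0.10   -0.01]
  [ -0.05   -0.01   -0.06    0.98   -0.04   -0.05   -0.10   -0.08]
  [ -0.06   -0.01   -0.10   -0.05    0.90   -0.07   -0.06   -0.09]
  [ -0.03   -0.01   -0.07   -0.03   -0.02    0.91   -0.05   -0.01]
  [ -0.08   -0.08   -0.08   -0.06   -0.09   -0.01    0.91   -0.05]
  [ -0.03   -0.04   -0.08   -0.08   -0.04   -0.04   -0.02    0.95]
Leontief inverse L = M⁻¹:
  [  1.1091    0.1092    0.1778    0.1314    0.0949    0.1150    0.1441    0.1193]
  [  0.0488    1.0903    0.1011    0.1263    0.0733    0.1351    0.1390    0.0998]
  [  0.1108    0.0667    1.1656    0.1454    0.1265    0.1002    0.1736    0.0591]
  [  0.0902    0.0420    0.1222    1.0676    0.0850    0.0889    0.1545    0.1176]
  [  0.1116    0.0461    0.1824    0.1109    1.1589    0.1248    0.1312    0.1404]
  [  0.0590    0.0305    0.1150    0.0627    0.0511    1.1220    0.0925    0.0343]
  [  0.1327    0.1225    0.1617    0.1242    0.1510    0.0657    1.1672    0.1061]
  [  0.0640    0.0643    0.1343    0.1215    0.0780    0.0791    0.0720    1.0851]
Total output x = L · d:
  x_0 = 1.1091·25 + 0.1092·14 + 0.1778·15 + 0.1314·98 + 0.0949·6 + 0.1150·28 + 0.1441·28 + 0.1193·83 = 62.5319
  x_1 = 0.0488·25 + 1.0903·14 + 0.1011·15 + 0.1263·98 + 0.0733·6 + 0.1351·28 + 0.1390·28 + 0.0998·83 = 46.7823
  x_2 = 0.1108·25 + 0.0667·14 + 1.1656·15 + 0.1454·98 + 0.1265·6 + 0.1002·28 + 0.1736·28 + 0.0591·83 = 48.7607
  x_3 = 0.0902·25 + 0.0420·14 + 0.1222·15 + 1.0676·98 + 0.0850·6 + 0.0889·28 + 0.1545·28 + 0.1176·83 = 126.3881
  x_4 = 0.1116·25 + 0.0461·14 + 0.1824·15 + 0.1109·98 + 1.1589·6 + 0.1248·28 + 0.1312·28 + 0.1404·83 = 42.8210
  x_5 = 0.0590·25 + 0.0305·14 + 0.1150·15 + 0.0627·98 + 0.0511·6 + 1.1220·28 + 0.0925·28 + 0.0343·83 = 46.9340
  x_6 = 0.1327·25 + 0.1225·14 + 0.1617·15 + 0.1242·98 + 0.1510·6 + 0.0657·28 + 1.1672·28 + 0.1061·83 = 63.8591
  x_7 = 0.0640·25 + 0.0643·14 + 0.1343·15 + 0.1215·98 + 0.0780·6 + 0.0791·28 + 0.0720·28 + 1.0851·83 = 111.1858
Δx_4 = L[4,7] · Δd_7 = 0.1404 · 15 = 2.1061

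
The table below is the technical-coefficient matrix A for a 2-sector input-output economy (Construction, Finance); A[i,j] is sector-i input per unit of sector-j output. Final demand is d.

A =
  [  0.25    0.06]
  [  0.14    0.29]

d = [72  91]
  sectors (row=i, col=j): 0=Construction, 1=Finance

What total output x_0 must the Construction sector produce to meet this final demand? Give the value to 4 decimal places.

Form M = I − A:
  [  0.75   -0.06]
  [ -0.14    0.71]
Leontief inverse L = M⁻¹:
  [  1.3547    0.1145]
  [  0.2671    1.4310]
Total output x = L · d:
  x_0 = 1.3547·72 + 0.1145·91 = 107.9565
  x_1 = 0.2671·72 + 1.4310·91 = 149.4562

107.9565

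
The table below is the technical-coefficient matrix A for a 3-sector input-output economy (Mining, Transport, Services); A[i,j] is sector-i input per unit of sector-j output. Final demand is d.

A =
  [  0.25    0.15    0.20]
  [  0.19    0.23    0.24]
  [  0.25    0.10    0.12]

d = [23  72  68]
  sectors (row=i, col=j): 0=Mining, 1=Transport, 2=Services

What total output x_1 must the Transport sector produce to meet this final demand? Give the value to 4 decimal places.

Form M = I − A:
  [  0.75   -0.15   -0.20]
  [ -0.19    0.77   -0.24]
  [ -0.25   -0.10    0.88]
Leontief inverse L = M⁻¹:
  [  1.5794    0.3673    0.4591]
  [  0.5490    1.4741    0.5268]
  [  0.5111    0.2719    1.3267]
Total output x = L · d:
  x_0 = 1.5794·23 + 0.3673·72 + 0.4591·68 = 93.9945
  x_1 = 0.5490·23 + 1.4741·72 + 0.5268·68 = 154.5832
  x_2 = 0.5111·23 + 0.2719·72 + 1.3267·68 = 121.5420

154.5832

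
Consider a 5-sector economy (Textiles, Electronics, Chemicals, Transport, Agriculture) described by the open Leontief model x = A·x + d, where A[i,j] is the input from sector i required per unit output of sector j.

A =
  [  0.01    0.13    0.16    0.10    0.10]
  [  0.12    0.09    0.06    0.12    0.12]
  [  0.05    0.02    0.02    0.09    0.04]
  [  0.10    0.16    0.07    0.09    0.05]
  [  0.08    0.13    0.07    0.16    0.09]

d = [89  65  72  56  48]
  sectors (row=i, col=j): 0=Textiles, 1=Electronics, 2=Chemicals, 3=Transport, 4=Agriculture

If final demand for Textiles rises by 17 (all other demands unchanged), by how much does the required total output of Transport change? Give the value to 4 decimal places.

2.8430

Form M = I − A:
  [  0.99   -0.13   -0.16   -0.10   -0.10]
  [ -0.12    0.91   -0.06   -0.12   -0.12]
  [ -0.05   -0.02    0.98   -0.09   -0.04]
  [ -0.10   -0.16   -0.07    0.91   -0.05]
  [ -0.08   -0.13   -0.07   -0.16    0.91]
Leontief inverse L = M⁻¹:
  [  1.0811    0.2181    0.2160    0.1984    0.1680]
  [  0.1908    1.1972    0.1347    0.2268    0.1972]
  [  0.0809    0.0686    1.0525    0.1346    0.0716]
  [  0.1672    0.2529    0.1363    1.1857    0.1229]
  [  0.1579    0.2399    0.1432    0.2687    1.1690]
Total output x = L · d:
  x_0 = 1.0811·89 + 0.2181·65 + 0.2160·72 + 0.1984·56 + 0.1680·48 = 145.1177
  x_1 = 0.1908·89 + 1.1972·65 + 0.1347·72 + 0.2268·56 + 0.1972·48 = 126.6639
  x_2 = 0.0809·89 + 0.0686·65 + 1.0525·72 + 0.1346·56 + 0.0716·48 = 98.4107
  x_3 = 0.1672·89 + 0.2529·65 + 0.1363·72 + 1.1857·56 + 0.1229·48 = 113.4312
  x_4 = 0.1579·89 + 0.2399·65 + 0.1432·72 + 0.2687·56 + 1.1690·48 = 111.1137
Δx_3 = L[3,0] · Δd_0 = 0.1672 · 17 = 2.8430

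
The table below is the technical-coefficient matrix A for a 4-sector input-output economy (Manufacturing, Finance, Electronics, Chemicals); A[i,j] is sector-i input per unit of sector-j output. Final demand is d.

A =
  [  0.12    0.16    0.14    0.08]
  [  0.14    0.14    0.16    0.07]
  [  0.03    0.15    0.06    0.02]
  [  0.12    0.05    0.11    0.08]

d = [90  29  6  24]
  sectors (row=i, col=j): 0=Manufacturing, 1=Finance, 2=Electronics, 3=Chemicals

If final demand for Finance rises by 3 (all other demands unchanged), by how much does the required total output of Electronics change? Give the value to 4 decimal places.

Form M = I − A:
  [  0.88   -0.16   -0.14   -0.08]
  [ -0.14    0.86   -0.16   -0.07]
  [ -0.03   -0.15    0.94   -0.02]
  [ -0.12   -0.05   -0.11    0.92]
Leontief inverse L = M⁻¹:
  [  1.2061    0.2741    0.2416    0.1310]
  [  0.2255    1.2574    0.2618    0.1210]
  [  0.0783    0.2122    1.1171    0.0472]
  [  0.1789    0.1295    0.1793    1.1163]
Total output x = L · d:
  x_0 = 1.2061·90 + 0.2741·29 + 0.2416·6 + 0.1310·24 = 121.0905
  x_1 = 0.2255·90 + 1.2574·29 + 0.2618·6 + 0.1210·24 = 61.2311
  x_2 = 0.0783·90 + 0.2122·29 + 1.1171·6 + 0.0472·24 = 21.0339
  x_3 = 0.1789·90 + 0.1295·29 + 0.1793·6 + 1.1163·24 = 47.7241
Δx_2 = L[2,1] · Δd_1 = 0.2122 · 3 = 0.6365

0.6365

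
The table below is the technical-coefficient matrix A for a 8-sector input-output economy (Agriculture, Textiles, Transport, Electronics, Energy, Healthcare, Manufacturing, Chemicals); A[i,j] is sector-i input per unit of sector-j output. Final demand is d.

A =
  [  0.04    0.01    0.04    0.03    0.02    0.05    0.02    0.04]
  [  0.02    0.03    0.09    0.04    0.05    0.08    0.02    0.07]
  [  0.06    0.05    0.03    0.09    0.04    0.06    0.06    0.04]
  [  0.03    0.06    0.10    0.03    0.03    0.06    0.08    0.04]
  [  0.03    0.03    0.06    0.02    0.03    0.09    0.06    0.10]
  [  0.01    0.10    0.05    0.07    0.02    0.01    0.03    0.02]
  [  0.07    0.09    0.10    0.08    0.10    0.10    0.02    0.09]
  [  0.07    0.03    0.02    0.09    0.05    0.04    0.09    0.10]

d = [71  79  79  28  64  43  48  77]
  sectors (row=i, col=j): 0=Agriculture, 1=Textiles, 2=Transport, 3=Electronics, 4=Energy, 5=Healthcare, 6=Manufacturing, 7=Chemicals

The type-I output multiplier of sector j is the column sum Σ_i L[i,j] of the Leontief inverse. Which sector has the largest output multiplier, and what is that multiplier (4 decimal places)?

Form M = I − A:
  [  0.96   -0.01   -0.04   -0.03   -0.02   -0.05   -0.02   -0.04]
  [ -0.02    0.97   -0.09   -0.04   -0.05   -0.08   -0.02   -0.07]
  [ -0.06   -0.05    0.97   -0.09   -0.04   -0.06   -0.06   -0.04]
  [ -0.03   -0.06   -0.10    0.97   -0.03   -0.06   -0.08   -0.04]
  [ -0.03   -0.03   -0.06   -0.02    0.97   -0.09   -0.06   -0.10]
  [ -0.01   -0.10   -0.05   -0.07   -0.02    0.99   -0.03   -0.02]
  [ -0.07   -0.09   -0.10   -0.08   -0.10   -0.10    0.98   -0.09]
  [ -0.07   -0.03   -0.02   -0.09   -0.05   -0.04   -0.09    0.90]
Leontief inverse L = M⁻¹:
  [  1.0577    0.0321    0.0639    0.0554    0.0369    0.0734    0.0411    0.0647]
  [  0.0487    1.0664    0.1285    0.0825    0.0778    0.1186    0.0560    0.1114]
  [  0.0898    0.0891    1.0778    0.1312    0.0713    0.1046    0.0957    0.0845]
  [  0.0627    0.1011    0.1461    1.0771    0.0644    0.1065    0.1153    0.0861]
  [  0.0622    0.0699    0.1015    0.0672    1.0623    0.1313    0.0969    0.1463]
  [  0.0315    0.1270    0.0869    0.1002    0.0440    1.0451    0.0563    0.0533]
  [  0.1138    0.1445    0.1643    0.1428    0.1434    0.1641    1.0756    0.1571]
  [  0.1084    0.0741    0.0737    0.1402    0.0888    0.0928    0.1342    1.1565]
Total output x = L · d:
  x_0 = 1.0577·71 + 0.0321·79 + 0.0639·79 + 0.0554·28 + 0.0369·64 + 0.0734·43 + 0.0411·48 + 0.0647·77 = 96.7093
  x_1 = 0.0487·71 + 1.0664·79 + 0.1285·79 + 0.0825·28 + 0.0778·64 + 0.1186·43 + 0.0560·48 + 0.1114·77 = 121.5055
  x_2 = 0.0898·71 + 0.0891·79 + 1.0778·79 + 0.1312·28 + 0.0713·64 + 0.1046·43 + 0.0957·48 + 0.0845·77 = 122.3899
  x_3 = 0.0627·71 + 0.1011·79 + 0.1461·79 + 1.0771·28 + 0.0644·64 + 0.1065·43 + 0.1153·48 + 0.0861·77 = 75.0052
  x_4 = 0.0622·71 + 0.0699·79 + 0.1015·79 + 0.0672·28 + 1.0623·64 + 0.1313·43 + 0.0969·48 + 0.1463·77 = 109.3890
  x_5 = 0.0315·71 + 0.1270·79 + 0.0869·79 + 0.1002·28 + 0.0440·64 + 1.0451·43 + 0.0563·48 + 0.0533·77 = 76.5024
  x_6 = 0.1138·71 + 0.1445·79 + 0.1643·79 + 0.1428·28 + 0.1434·64 + 0.1641·43 + 1.0756·48 + 0.1571·77 = 116.4243
  x_7 = 0.1084·71 + 0.0741·79 + 0.0737·79 + 0.1402·28 + 0.0888·64 + 0.0928·43 + 0.1342·48 + 1.1565·77 = 128.4676
Output multipliers (column sums of L):
  Agriculture: 1.5747
  Textiles: 1.7043
  Transport: 1.8428
  Electronics: 1.7966
  Energy: 1.5888
  Healthcare: 1.8363
  Manufacturing: 1.6711
  Chemicals: 1.8599

Chemicals (1.8599)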